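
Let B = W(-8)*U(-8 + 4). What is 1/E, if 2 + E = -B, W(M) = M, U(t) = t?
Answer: -1/34 ≈ -0.029412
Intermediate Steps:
B = 32 (B = -8*(-8 + 4) = -8*(-4) = 32)
E = -34 (E = -2 - 1*32 = -2 - 32 = -34)
1/E = 1/(-34) = -1/34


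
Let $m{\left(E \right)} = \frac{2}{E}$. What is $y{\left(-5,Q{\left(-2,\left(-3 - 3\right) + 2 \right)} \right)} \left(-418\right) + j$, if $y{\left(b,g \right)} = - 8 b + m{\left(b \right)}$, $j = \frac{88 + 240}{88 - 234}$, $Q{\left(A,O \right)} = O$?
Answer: $- \frac{6042592}{365} \approx -16555.0$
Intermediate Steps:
$j = - \frac{164}{73}$ ($j = \frac{328}{-146} = 328 \left(- \frac{1}{146}\right) = - \frac{164}{73} \approx -2.2466$)
$y{\left(b,g \right)} = - 8 b + \frac{2}{b}$
$y{\left(-5,Q{\left(-2,\left(-3 - 3\right) + 2 \right)} \right)} \left(-418\right) + j = \left(\left(-8\right) \left(-5\right) + \frac{2}{-5}\right) \left(-418\right) - \frac{164}{73} = \left(40 + 2 \left(- \frac{1}{5}\right)\right) \left(-418\right) - \frac{164}{73} = \left(40 - \frac{2}{5}\right) \left(-418\right) - \frac{164}{73} = \frac{198}{5} \left(-418\right) - \frac{164}{73} = - \frac{82764}{5} - \frac{164}{73} = - \frac{6042592}{365}$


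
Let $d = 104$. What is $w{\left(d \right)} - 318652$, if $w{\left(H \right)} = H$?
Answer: $-318548$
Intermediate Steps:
$w{\left(d \right)} - 318652 = 104 - 318652 = -318548$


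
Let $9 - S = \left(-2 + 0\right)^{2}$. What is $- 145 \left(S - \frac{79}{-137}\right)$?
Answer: $- \frac{110780}{137} \approx -808.61$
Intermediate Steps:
$S = 5$ ($S = 9 - \left(-2 + 0\right)^{2} = 9 - \left(-2\right)^{2} = 9 - 4 = 5$)
$- 145 \left(S - \frac{79}{-137}\right) = - 145 \left(5 - \frac{79}{-137}\right) = - 145 \left(5 - - \frac{79}{137}\right) = - 145 \left(5 + \frac{79}{137}\right) = \left(-145\right) \frac{764}{137} = - \frac{110780}{137}$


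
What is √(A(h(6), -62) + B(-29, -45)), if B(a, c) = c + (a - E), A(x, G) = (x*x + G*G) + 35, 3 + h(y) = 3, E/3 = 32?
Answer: √3709 ≈ 60.902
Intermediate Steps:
E = 96 (E = 3*32 = 96)
h(y) = 0 (h(y) = -3 + 3 = 0)
A(x, G) = 35 + G² + x² (A(x, G) = (x² + G²) + 35 = (G² + x²) + 35 = 35 + G² + x²)
B(a, c) = -96 + a + c (B(a, c) = c + (a - 1*96) = c + (a - 96) = c + (-96 + a) = -96 + a + c)
√(A(h(6), -62) + B(-29, -45)) = √((35 + (-62)² + 0²) + (-96 - 29 - 45)) = √((35 + 3844 + 0) - 170) = √(3879 - 170) = √3709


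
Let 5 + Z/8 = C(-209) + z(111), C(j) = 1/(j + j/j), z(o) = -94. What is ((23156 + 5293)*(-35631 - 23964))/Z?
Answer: 44080872030/20593 ≈ 2.1406e+6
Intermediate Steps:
C(j) = 1/(1 + j) (C(j) = 1/(j + 1) = 1/(1 + j))
Z = -20593/26 (Z = -40 + 8*(1/(1 - 209) - 94) = -40 + 8*(1/(-208) - 94) = -40 + 8*(-1/208 - 94) = -40 + 8*(-19553/208) = -40 - 19553/26 = -20593/26 ≈ -792.04)
((23156 + 5293)*(-35631 - 23964))/Z = ((23156 + 5293)*(-35631 - 23964))/(-20593/26) = (28449*(-59595))*(-26/20593) = -1695418155*(-26/20593) = 44080872030/20593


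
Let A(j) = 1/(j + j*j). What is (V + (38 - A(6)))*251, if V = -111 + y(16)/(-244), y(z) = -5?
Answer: -93891319/5124 ≈ -18324.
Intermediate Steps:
A(j) = 1/(j + j²)
V = -27079/244 (V = -111 - 5/(-244) = -111 - 5*(-1/244) = -111 + 5/244 = -27079/244 ≈ -110.98)
(V + (38 - A(6)))*251 = (-27079/244 + (38 - 1/(6*(1 + 6))))*251 = (-27079/244 + (38 - 1/(6*7)))*251 = (-27079/244 + (38 - 1*1/42))*251 = (-27079/244 + (38 - 1/42))*251 = (-27079/244 + 1595/42)*251 = -374069/5124*251 = -93891319/5124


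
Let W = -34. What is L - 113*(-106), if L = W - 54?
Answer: 11890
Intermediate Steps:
L = -88 (L = -34 - 54 = -88)
L - 113*(-106) = -88 - 113*(-106) = -88 + 11978 = 11890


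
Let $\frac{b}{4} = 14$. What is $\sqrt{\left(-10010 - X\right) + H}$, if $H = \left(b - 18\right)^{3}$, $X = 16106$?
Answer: $2 \sqrt{7189} \approx 169.58$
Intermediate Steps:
$b = 56$ ($b = 4 \cdot 14 = 56$)
$H = 54872$ ($H = \left(56 - 18\right)^{3} = 38^{3} = 54872$)
$\sqrt{\left(-10010 - X\right) + H} = \sqrt{\left(-10010 - 16106\right) + 54872} = \sqrt{-26116 + 54872} = \sqrt{28756} = 2 \sqrt{7189}$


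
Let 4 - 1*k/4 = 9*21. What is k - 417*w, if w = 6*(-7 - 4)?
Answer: 26782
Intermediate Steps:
w = -66 (w = 6*(-11) = -66)
k = -740 (k = 16 - 36*21 = 16 - 4*189 = 16 - 756 = -740)
k - 417*w = -740 - 417*(-66) = -740 + 27522 = 26782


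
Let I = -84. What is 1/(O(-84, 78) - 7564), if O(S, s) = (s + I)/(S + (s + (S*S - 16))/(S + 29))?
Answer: -5869/44392951 ≈ -0.00013221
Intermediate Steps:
O(S, s) = (-84 + s)/(S + (-16 + s + S²)/(29 + S)) (O(S, s) = (s - 84)/(S + (s + (S*S - 16))/(S + 29)) = (-84 + s)/(S + (s + (S² - 16))/(29 + S)) = (-84 + s)/(S + (s + (-16 + S²))/(29 + S)) = (-84 + s)/(S + (-16 + s + S²)/(29 + S)))
1/(O(-84, 78) - 7564) = 1/((-2436 - 84*(-84) + 29*78 - 84*78)/(-16 + 78 + 2*(-84)² + 29*(-84)) - 7564) = 1/((-2436 + 7056 + 2262 - 6552)/(-16 + 78 + 2*7056 - 2436) - 7564) = 1/(330/(-16 + 78 + 14112 - 2436) - 7564) = 1/(330/11738 - 7564) = 1/((1/11738)*330 - 7564) = 1/(165/5869 - 7564) = 1/(-44392951/5869) = -5869/44392951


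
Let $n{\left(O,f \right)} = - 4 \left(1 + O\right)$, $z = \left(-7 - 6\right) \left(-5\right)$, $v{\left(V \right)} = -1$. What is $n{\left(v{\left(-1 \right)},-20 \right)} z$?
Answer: $0$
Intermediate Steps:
$z = 65$ ($z = \left(-13\right) \left(-5\right) = 65$)
$n{\left(O,f \right)} = -4 - 4 O$ ($n{\left(O,f \right)} = - (4 + 4 O) = -4 - 4 O$)
$n{\left(v{\left(-1 \right)},-20 \right)} z = \left(-4 - -4\right) 65 = \left(-4 + 4\right) 65 = 0 \cdot 65 = 0$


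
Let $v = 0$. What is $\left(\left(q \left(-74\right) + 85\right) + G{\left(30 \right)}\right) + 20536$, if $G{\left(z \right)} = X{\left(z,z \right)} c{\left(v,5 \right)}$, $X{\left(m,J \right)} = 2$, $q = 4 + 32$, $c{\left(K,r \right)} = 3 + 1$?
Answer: $17965$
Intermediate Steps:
$c{\left(K,r \right)} = 4$
$q = 36$
$G{\left(z \right)} = 8$ ($G{\left(z \right)} = 2 \cdot 4 = 8$)
$\left(\left(q \left(-74\right) + 85\right) + G{\left(30 \right)}\right) + 20536 = \left(\left(36 \left(-74\right) + 85\right) + 8\right) + 20536 = \left(\left(-2664 + 85\right) + 8\right) + 20536 = \left(-2579 + 8\right) + 20536 = -2571 + 20536 = 17965$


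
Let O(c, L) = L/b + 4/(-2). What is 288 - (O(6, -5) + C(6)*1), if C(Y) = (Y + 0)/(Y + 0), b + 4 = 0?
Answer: 1151/4 ≈ 287.75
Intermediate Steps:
b = -4 (b = -4 + 0 = -4)
C(Y) = 1 (C(Y) = Y/Y = 1)
O(c, L) = -2 - L/4 (O(c, L) = L/(-4) + 4/(-2) = L*(-1/4) + 4*(-1/2) = -L/4 - 2 = -2 - L/4)
288 - (O(6, -5) + C(6)*1) = 288 - ((-2 - 1/4*(-5)) + 1*1) = 288 - ((-2 + 5/4) + 1) = 288 - (-3/4 + 1) = 288 - 1*1/4 = 288 - 1/4 = 1151/4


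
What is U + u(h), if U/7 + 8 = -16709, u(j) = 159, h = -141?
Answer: -116860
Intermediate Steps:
U = -117019 (U = -56 + 7*(-16709) = -56 - 116963 = -117019)
U + u(h) = -117019 + 159 = -116860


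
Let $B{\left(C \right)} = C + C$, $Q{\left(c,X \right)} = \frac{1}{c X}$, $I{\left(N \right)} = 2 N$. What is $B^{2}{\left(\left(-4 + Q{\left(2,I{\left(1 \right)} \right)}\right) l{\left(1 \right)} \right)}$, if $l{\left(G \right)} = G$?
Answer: $\frac{225}{4} \approx 56.25$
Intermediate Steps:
$Q{\left(c,X \right)} = \frac{1}{X c}$
$B{\left(C \right)} = 2 C$
$B^{2}{\left(\left(-4 + Q{\left(2,I{\left(1 \right)} \right)}\right) l{\left(1 \right)} \right)} = \left(2 \left(-4 + \frac{1}{2 \cdot 1 \cdot 2}\right) 1\right)^{2} = \left(2 \left(-4 + \frac{1}{2} \cdot \frac{1}{2}\right) 1\right)^{2} = \left(2 \left(-4 + \frac{1}{4}\right) 1\right)^{2} = \left(2 \left(\left(- \frac{15}{4}\right) 1\right)\right)^{2} = \left(2 \left(- \frac{15}{4}\right)\right)^{2} = \left(- \frac{15}{2}\right)^{2} = \frac{225}{4}$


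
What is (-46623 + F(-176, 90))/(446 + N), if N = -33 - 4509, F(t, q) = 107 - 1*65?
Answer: 46581/4096 ≈ 11.372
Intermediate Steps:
F(t, q) = 42 (F(t, q) = 107 - 65 = 42)
N = -4542
(-46623 + F(-176, 90))/(446 + N) = (-46623 + 42)/(446 - 4542) = -46581/(-4096) = -46581*(-1/4096) = 46581/4096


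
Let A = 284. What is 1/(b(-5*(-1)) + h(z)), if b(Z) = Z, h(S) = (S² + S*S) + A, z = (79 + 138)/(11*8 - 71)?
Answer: 289/177699 ≈ 0.0016263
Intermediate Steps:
z = 217/17 (z = 217/(88 - 71) = 217/17 ≈ 12.765)
h(S) = 284 + 2*S² (h(S) = (S² + S*S) + 284 = (S² + S²) + 284 = 2*S² + 284 = 284 + 2*S²)
1/(b(-5*(-1)) + h(z)) = 1/(-5*(-1) + (284 + 2*(217/17)²)) = 1/(5 + (284 + 2*(47089/289))) = 1/(5 + (284 + 94178/289)) = 1/(5 + 176254/289) = 1/(177699/289) = 289/177699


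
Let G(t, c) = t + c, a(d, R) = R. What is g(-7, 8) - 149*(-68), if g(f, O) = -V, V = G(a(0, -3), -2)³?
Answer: 10257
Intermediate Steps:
G(t, c) = c + t
V = -125 (V = (-2 - 3)³ = (-5)³ = -125)
g(f, O) = 125 (g(f, O) = -1*(-125) = 125)
g(-7, 8) - 149*(-68) = 125 - 149*(-68) = 125 + 10132 = 10257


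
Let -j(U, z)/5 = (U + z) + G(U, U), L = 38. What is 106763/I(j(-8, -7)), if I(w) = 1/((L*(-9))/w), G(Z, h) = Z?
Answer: -36512946/115 ≈ -3.1750e+5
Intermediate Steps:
j(U, z) = -10*U - 5*z (j(U, z) = -5*((U + z) + U) = -5*(z + 2*U) = -10*U - 5*z)
I(w) = -w/342 (I(w) = 1/((38*(-9))/w) = 1/(-342/w) = -w/342)
106763/I(j(-8, -7)) = 106763/((-(-10*(-8) - 5*(-7))/342)) = 106763/((-(80 + 35)/342)) = 106763/((-1/342*115)) = 106763/(-115/342) = 106763*(-342/115) = -36512946/115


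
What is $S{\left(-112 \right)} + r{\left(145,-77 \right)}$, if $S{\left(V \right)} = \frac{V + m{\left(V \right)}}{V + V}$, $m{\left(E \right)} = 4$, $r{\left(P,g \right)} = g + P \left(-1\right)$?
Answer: $- \frac{12405}{56} \approx -221.52$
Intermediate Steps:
$r{\left(P,g \right)} = g - P$
$S{\left(V \right)} = \frac{4 + V}{2 V}$ ($S{\left(V \right)} = \frac{V + 4}{V + V} = \frac{4 + V}{2 V}$)
$S{\left(-112 \right)} + r{\left(145,-77 \right)} = \frac{4 - 112}{2 \left(-112\right)} - 222 = \frac{1}{2} \left(- \frac{1}{112}\right) \left(-108\right) - 222 = \frac{27}{56} - 222 = - \frac{12405}{56}$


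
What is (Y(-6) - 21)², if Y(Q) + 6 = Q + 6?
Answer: 729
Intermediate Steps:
Y(Q) = Q (Y(Q) = -6 + (Q + 6) = -6 + (6 + Q) = Q)
(Y(-6) - 21)² = (-6 - 21)² = (-27)² = 729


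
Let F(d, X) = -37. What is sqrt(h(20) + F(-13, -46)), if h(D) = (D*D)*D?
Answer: sqrt(7963) ≈ 89.236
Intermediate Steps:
h(D) = D**3 (h(D) = D**2*D = D**3)
sqrt(h(20) + F(-13, -46)) = sqrt(20**3 - 37) = sqrt(8000 - 37) = sqrt(7963)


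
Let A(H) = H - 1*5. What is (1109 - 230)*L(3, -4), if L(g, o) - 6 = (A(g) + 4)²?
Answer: 8790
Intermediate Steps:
A(H) = -5 + H (A(H) = H - 5 = -5 + H)
L(g, o) = 6 + (-1 + g)² (L(g, o) = 6 + ((-5 + g) + 4)² = 6 + (-1 + g)²)
(1109 - 230)*L(3, -4) = (1109 - 230)*(6 + (-1 + 3)²) = 879*(6 + 2²) = 879*(6 + 4) = 879*10 = 8790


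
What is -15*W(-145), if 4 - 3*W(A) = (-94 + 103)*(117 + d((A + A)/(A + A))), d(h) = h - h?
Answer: 5245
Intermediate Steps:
d(h) = 0
W(A) = -1049/3 (W(A) = 4/3 - (-94 + 103)*(117 + 0)/3 = 4/3 - 3*117 = 4/3 - 1/3*1053 = 4/3 - 351 = -1049/3)
-15*W(-145) = -15*(-1049/3) = 5245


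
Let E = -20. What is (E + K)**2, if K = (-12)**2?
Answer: 15376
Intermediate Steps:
K = 144
(E + K)**2 = (-20 + 144)**2 = 124**2 = 15376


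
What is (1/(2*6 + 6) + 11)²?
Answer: 39601/324 ≈ 122.23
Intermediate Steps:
(1/(2*6 + 6) + 11)² = (1/(12 + 6) + 11)² = (1/18 + 11)² = (199/18)² = 39601/324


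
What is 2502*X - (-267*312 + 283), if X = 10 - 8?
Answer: 88025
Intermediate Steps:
X = 2
2502*X - (-267*312 + 283) = 2502*2 - (-267*312 + 283) = 5004 - (-83304 + 283) = 5004 - 1*(-83021) = 5004 + 83021 = 88025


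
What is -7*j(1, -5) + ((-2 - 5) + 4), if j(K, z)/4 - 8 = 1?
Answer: -255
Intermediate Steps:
j(K, z) = 36 (j(K, z) = 32 + 4*1 = 32 + 4 = 36)
-7*j(1, -5) + ((-2 - 5) + 4) = -7*36 + ((-2 - 5) + 4) = -252 + (-7 + 4) = -252 - 3 = -255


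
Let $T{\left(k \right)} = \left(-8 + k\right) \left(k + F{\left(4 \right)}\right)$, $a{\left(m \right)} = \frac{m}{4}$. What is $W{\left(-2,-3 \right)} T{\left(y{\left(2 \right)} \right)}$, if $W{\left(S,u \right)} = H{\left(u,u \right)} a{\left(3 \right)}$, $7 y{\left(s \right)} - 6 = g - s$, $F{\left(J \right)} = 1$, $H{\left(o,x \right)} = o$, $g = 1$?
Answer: $\frac{1377}{49} \approx 28.102$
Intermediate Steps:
$a{\left(m \right)} = \frac{m}{4}$ ($a{\left(m \right)} = m \frac{1}{4} = \frac{m}{4}$)
$y{\left(s \right)} = 1 - \frac{s}{7}$ ($y{\left(s \right)} = \frac{6}{7} + \frac{1 - s}{7} = \frac{6}{7} - \left(- \frac{1}{7} + \frac{s}{7}\right) = 1 - \frac{s}{7}$)
$W{\left(S,u \right)} = \frac{3 u}{4}$ ($W{\left(S,u \right)} = u \frac{1}{4} \cdot 3 = u \frac{3}{4} = \frac{3 u}{4}$)
$T{\left(k \right)} = \left(1 + k\right) \left(-8 + k\right)$ ($T{\left(k \right)} = \left(-8 + k\right) \left(k + 1\right) = \left(-8 + k\right) \left(1 + k\right) = \left(1 + k\right) \left(-8 + k\right)$)
$W{\left(-2,-3 \right)} T{\left(y{\left(2 \right)} \right)} = \frac{3}{4} \left(-3\right) \left(-8 + \left(1 - \frac{2}{7}\right)^{2} - 7 \left(1 - \frac{2}{7}\right)\right) = - \frac{9 \left(-8 + \left(1 - \frac{2}{7}\right)^{2} - 7 \left(1 - \frac{2}{7}\right)\right)}{4} = - \frac{9 \left(-8 + \left(\frac{5}{7}\right)^{2} - 5\right)}{4} = - \frac{9 \left(-8 + \frac{25}{49} - 5\right)}{4} = \left(- \frac{9}{4}\right) \left(- \frac{612}{49}\right) = \frac{1377}{49}$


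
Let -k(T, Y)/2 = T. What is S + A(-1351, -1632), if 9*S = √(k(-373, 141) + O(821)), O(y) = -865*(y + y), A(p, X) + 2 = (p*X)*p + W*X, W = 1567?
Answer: -2981285378 + 8*I*√22181/9 ≈ -2.9813e+9 + 132.38*I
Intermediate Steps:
k(T, Y) = -2*T
A(p, X) = -2 + 1567*X + X*p² (A(p, X) = -2 + ((p*X)*p + 1567*X) = -2 + ((X*p)*p + 1567*X) = -2 + (X*p² + 1567*X) = -2 + (1567*X + X*p²) = -2 + 1567*X + X*p²)
O(y) = -1730*y
S = 8*I*√22181/9 (S = √(-2*(-373) - 1730*821)/9 = √(746 - 1420330)/9 = √(-1419584)/9 = (8*I*√22181)/9 = 8*I*√22181/9 ≈ 132.38*I)
S + A(-1351, -1632) = 8*I*√22181/9 + (-2 + 1567*(-1632) - 1632*(-1351)²) = 8*I*√22181/9 + (-2 - 2557344 - 1632*1825201) = 8*I*√22181/9 + (-2 - 2557344 - 2978728032) = 8*I*√22181/9 - 2981285378 = -2981285378 + 8*I*√22181/9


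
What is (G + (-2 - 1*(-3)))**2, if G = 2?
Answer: 9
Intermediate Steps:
(G + (-2 - 1*(-3)))**2 = (2 + (-2 - 1*(-3)))**2 = (2 + (-2 + 3))**2 = (2 + 1)**2 = 3**2 = 9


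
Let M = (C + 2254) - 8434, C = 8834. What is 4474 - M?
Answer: 1820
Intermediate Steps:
M = 2654 (M = (8834 + 2254) - 8434 = 11088 - 8434 = 2654)
4474 - M = 4474 - 1*2654 = 4474 - 2654 = 1820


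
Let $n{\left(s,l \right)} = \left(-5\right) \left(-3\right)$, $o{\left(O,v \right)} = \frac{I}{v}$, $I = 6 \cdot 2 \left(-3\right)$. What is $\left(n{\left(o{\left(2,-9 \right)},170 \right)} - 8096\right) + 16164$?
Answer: $8083$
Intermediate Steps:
$I = -36$ ($I = 12 \left(-3\right) = -36$)
$o{\left(O,v \right)} = - \frac{36}{v}$
$n{\left(s,l \right)} = 15$
$\left(n{\left(o{\left(2,-9 \right)},170 \right)} - 8096\right) + 16164 = \left(15 - 8096\right) + 16164 = -8081 + 16164 = 8083$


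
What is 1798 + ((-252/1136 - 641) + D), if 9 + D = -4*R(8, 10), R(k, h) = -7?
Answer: 333921/284 ≈ 1175.8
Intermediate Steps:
D = 19 (D = -9 - 4*(-7) = -9 + 28 = 19)
1798 + ((-252/1136 - 641) + D) = 1798 + ((-252/1136 - 641) + 19) = 1798 + ((-252*1/1136 - 641) + 19) = 1798 + ((-63/284 - 641) + 19) = 1798 + (-182107/284 + 19) = 1798 - 176711/284 = 333921/284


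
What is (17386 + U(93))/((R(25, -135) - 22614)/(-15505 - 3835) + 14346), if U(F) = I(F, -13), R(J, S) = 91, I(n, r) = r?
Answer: 335993820/277474163 ≈ 1.2109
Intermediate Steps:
U(F) = -13
(17386 + U(93))/((R(25, -135) - 22614)/(-15505 - 3835) + 14346) = (17386 - 13)/((91 - 22614)/(-15505 - 3835) + 14346) = 17373/(-22523/(-19340) + 14346) = 17373/(-22523*(-1/19340) + 14346) = 17373/(22523/19340 + 14346) = 17373/(277474163/19340) = 17373*(19340/277474163) = 335993820/277474163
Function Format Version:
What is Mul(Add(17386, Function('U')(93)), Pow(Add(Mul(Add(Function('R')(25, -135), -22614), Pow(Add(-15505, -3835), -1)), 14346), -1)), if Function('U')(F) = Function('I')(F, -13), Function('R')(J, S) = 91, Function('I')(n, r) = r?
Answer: Rational(335993820, 277474163) ≈ 1.2109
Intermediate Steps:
Function('U')(F) = -13
Mul(Add(17386, Function('U')(93)), Pow(Add(Mul(Add(Function('R')(25, -135), -22614), Pow(Add(-15505, -3835), -1)), 14346), -1)) = Mul(Add(17386, -13), Pow(Add(Mul(Add(91, -22614), Pow(Add(-15505, -3835), -1)), 14346), -1)) = Mul(17373, Pow(Add(Mul(-22523, Pow(-19340, -1)), 14346), -1)) = Mul(17373, Pow(Add(Mul(-22523, Rational(-1, 19340)), 14346), -1)) = Mul(17373, Pow(Add(Rational(22523, 19340), 14346), -1)) = Mul(17373, Pow(Rational(277474163, 19340), -1)) = Mul(17373, Rational(19340, 277474163)) = Rational(335993820, 277474163)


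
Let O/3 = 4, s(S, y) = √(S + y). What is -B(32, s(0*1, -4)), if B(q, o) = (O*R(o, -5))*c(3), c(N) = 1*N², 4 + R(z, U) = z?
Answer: 432 - 216*I ≈ 432.0 - 216.0*I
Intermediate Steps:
R(z, U) = -4 + z
c(N) = N²
O = 12 (O = 3*4 = 12)
B(q, o) = -432 + 108*o (B(q, o) = (12*(-4 + o))*3² = (-48 + 12*o)*9 = -432 + 108*o)
-B(32, s(0*1, -4)) = -(-432 + 108*√(0*1 - 4)) = -(-432 + 108*√(0 - 4)) = -(-432 + 108*√(-4)) = -(-432 + 108*(2*I)) = -(-432 + 216*I) = 432 - 216*I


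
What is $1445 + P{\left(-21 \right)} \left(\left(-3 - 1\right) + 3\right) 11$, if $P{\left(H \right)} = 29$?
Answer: $1126$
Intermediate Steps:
$1445 + P{\left(-21 \right)} \left(\left(-3 - 1\right) + 3\right) 11 = 1445 + 29 \left(\left(-3 - 1\right) + 3\right) 11 = 1445 + 29 \left(-4 + 3\right) 11 = 1445 + 29 \left(\left(-1\right) 11\right) = 1445 + 29 \left(-11\right) = 1445 - 319 = 1126$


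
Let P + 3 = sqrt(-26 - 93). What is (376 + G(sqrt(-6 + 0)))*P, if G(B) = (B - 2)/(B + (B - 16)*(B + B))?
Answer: 37*(-2835*I - 945*sqrt(119) - 183*sqrt(6) + 61*I*sqrt(714))/(3*(2*sqrt(6) + 31*I)) ≈ -1127.6 + 4101.5*I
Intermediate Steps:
P = -3 + I*sqrt(119) (P = -3 + sqrt(-26 - 93) = -3 + sqrt(-119) = -3 + I*sqrt(119) ≈ -3.0 + 10.909*I)
G(B) = (-2 + B)/(B + 2*B*(-16 + B)) (G(B) = (-2 + B)/(B + (-16 + B)*(2*B)) = (-2 + B)/(B + 2*B*(-16 + B)))
(376 + G(sqrt(-6 + 0)))*P = (376 + (-2 + sqrt(-6 + 0))/((sqrt(-6 + 0))*(-31 + 2*sqrt(-6 + 0))))*(-3 + I*sqrt(119)) = (376 + (-2 + sqrt(-6))/((sqrt(-6))*(-31 + 2*sqrt(-6))))*(-3 + I*sqrt(119)) = (376 + (-2 + I*sqrt(6))/(((I*sqrt(6)))*(-31 + 2*(I*sqrt(6)))))*(-3 + I*sqrt(119)) = (376 + (-I*sqrt(6)/6)*(-2 + I*sqrt(6))/(-31 + 2*I*sqrt(6)))*(-3 + I*sqrt(119)) = (376 - I*sqrt(6)*(-2 + I*sqrt(6))/(6*(-31 + 2*I*sqrt(6))))*(-3 + I*sqrt(119)) = (-3 + I*sqrt(119))*(376 - I*sqrt(6)*(-2 + I*sqrt(6))/(6*(-31 + 2*I*sqrt(6))))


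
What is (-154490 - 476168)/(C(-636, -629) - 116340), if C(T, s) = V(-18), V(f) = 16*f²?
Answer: 315329/55578 ≈ 5.6736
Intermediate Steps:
C(T, s) = 5184 (C(T, s) = 16*(-18)² = 16*324 = 5184)
(-154490 - 476168)/(C(-636, -629) - 116340) = (-154490 - 476168)/(5184 - 116340) = -630658/(-111156) = -630658*(-1/111156) = 315329/55578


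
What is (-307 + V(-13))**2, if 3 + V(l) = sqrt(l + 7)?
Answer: (310 - I*sqrt(6))**2 ≈ 96094.0 - 1519.0*I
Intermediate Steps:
V(l) = -3 + sqrt(7 + l) (V(l) = -3 + sqrt(l + 7) = -3 + sqrt(7 + l))
(-307 + V(-13))**2 = (-307 + (-3 + sqrt(7 - 13)))**2 = (-307 + (-3 + sqrt(-6)))**2 = (-307 + (-3 + I*sqrt(6)))**2 = (-310 + I*sqrt(6))**2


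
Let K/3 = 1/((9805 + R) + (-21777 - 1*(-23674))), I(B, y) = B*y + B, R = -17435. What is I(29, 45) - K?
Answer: 2549275/1911 ≈ 1334.0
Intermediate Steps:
I(B, y) = B + B*y
K = -1/1911 (K = 3/((9805 - 17435) + (-21777 - 1*(-23674))) = 3/(-7630 + (-21777 + 23674)) = 3/(-7630 + 1897) = 3/(-5733) = 3*(-1/5733) = -1/1911 ≈ -0.00052329)
I(29, 45) - K = 29*(1 + 45) - 1*(-1/1911) = 29*46 + 1/1911 = 1334 + 1/1911 = 2549275/1911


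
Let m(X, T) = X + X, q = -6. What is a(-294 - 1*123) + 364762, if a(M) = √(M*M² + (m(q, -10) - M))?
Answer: 364762 + 6*I*√2014203 ≈ 3.6476e+5 + 8515.4*I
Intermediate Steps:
m(X, T) = 2*X
a(M) = √(-12 + M³ - M) (a(M) = √(M*M² + (2*(-6) - M)) = √(M³ + (-12 - M)) = √(-12 + M³ - M))
a(-294 - 1*123) + 364762 = √(-12 + (-294 - 1*123)³ - (-294 - 1*123)) + 364762 = √(-12 + (-294 - 123)³ - (-294 - 123)) + 364762 = √(-12 + (-417)³ - 1*(-417)) + 364762 = √(-12 - 72511713 + 417) + 364762 = √(-72511308) + 364762 = 6*I*√2014203 + 364762 = 364762 + 6*I*√2014203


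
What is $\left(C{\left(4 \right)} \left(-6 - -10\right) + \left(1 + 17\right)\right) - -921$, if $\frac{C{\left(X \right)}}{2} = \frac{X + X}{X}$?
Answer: $955$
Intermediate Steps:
$C{\left(X \right)} = 4$ ($C{\left(X \right)} = 2 \frac{X + X}{X} = 2 \frac{2 X}{X} = 2 \cdot 2 = 4$)
$\left(C{\left(4 \right)} \left(-6 - -10\right) + \left(1 + 17\right)\right) - -921 = \left(4 \left(-6 - -10\right) + \left(1 + 17\right)\right) - -921 = \left(4 \left(-6 + 10\right) + 18\right) + 921 = \left(4 \cdot 4 + 18\right) + 921 = \left(16 + 18\right) + 921 = 34 + 921 = 955$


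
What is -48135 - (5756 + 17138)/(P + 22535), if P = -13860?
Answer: -417594019/8675 ≈ -48138.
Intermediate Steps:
-48135 - (5756 + 17138)/(P + 22535) = -48135 - (5756 + 17138)/(-13860 + 22535) = -48135 - 22894/8675 = -417594019/8675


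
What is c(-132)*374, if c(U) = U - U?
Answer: 0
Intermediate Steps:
c(U) = 0
c(-132)*374 = 0*374 = 0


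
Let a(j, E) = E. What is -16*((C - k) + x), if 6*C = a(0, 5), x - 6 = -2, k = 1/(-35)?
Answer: -8168/105 ≈ -77.791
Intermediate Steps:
k = -1/35 ≈ -0.028571
x = 4 (x = 6 - 2 = 4)
C = ⅚ (C = (⅙)*5 = ⅚ ≈ 0.83333)
-16*((C - k) + x) = -16*((⅚ - 1*(-1/35)) + 4) = -16*((⅚ + 1/35) + 4) = -16*(181/210 + 4) = -16*1021/210 = -8168/105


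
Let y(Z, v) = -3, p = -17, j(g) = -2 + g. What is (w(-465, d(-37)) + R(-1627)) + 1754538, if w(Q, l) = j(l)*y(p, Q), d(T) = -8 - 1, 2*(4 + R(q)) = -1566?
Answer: 1753784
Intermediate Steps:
R(q) = -787 (R(q) = -4 + (½)*(-1566) = -4 - 783 = -787)
d(T) = -9
w(Q, l) = 6 - 3*l (w(Q, l) = (-2 + l)*(-3) = 6 - 3*l)
(w(-465, d(-37)) + R(-1627)) + 1754538 = ((6 - 3*(-9)) - 787) + 1754538 = ((6 + 27) - 787) + 1754538 = (33 - 787) + 1754538 = -754 + 1754538 = 1753784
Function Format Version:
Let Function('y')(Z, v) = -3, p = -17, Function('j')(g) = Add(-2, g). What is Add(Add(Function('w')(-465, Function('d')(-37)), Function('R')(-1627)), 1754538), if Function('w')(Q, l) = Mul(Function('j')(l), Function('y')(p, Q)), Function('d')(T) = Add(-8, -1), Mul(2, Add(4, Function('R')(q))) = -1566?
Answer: 1753784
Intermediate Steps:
Function('R')(q) = -787 (Function('R')(q) = Add(-4, Mul(Rational(1, 2), -1566)) = Add(-4, -783) = -787)
Function('d')(T) = -9
Function('w')(Q, l) = Add(6, Mul(-3, l)) (Function('w')(Q, l) = Mul(Add(-2, l), -3) = Add(6, Mul(-3, l)))
Add(Add(Function('w')(-465, Function('d')(-37)), Function('R')(-1627)), 1754538) = Add(Add(Add(6, Mul(-3, -9)), -787), 1754538) = Add(Add(Add(6, 27), -787), 1754538) = Add(Add(33, -787), 1754538) = Add(-754, 1754538) = 1753784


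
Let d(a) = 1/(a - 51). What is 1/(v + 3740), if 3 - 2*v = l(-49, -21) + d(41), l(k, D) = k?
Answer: 20/75321 ≈ 0.00026553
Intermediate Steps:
d(a) = 1/(-51 + a)
v = 521/20 (v = 3/2 - (-49 + 1/(-51 + 41))/2 = 3/2 - (-49 + 1/(-10))/2 = 3/2 - (-49 - 1/10)/2 = 3/2 - 1/2*(-491/10) = 3/2 + 491/20 = 521/20 ≈ 26.050)
1/(v + 3740) = 1/(521/20 + 3740) = 1/(75321/20) = 20/75321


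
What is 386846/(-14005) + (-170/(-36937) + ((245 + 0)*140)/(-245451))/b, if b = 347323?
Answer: -1218142471620205898596/44100456188580952005 ≈ -27.622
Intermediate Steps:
386846/(-14005) + (-170/(-36937) + ((245 + 0)*140)/(-245451))/b = 386846/(-14005) + (-170/(-36937) + ((245 + 0)*140)/(-245451))/347323 = 386846*(-1/14005) + (-170*(-1/36937) + (245*140)*(-1/245451))*(1/347323) = -386846/14005 + (170/36937 + 34300*(-1/245451))*(1/347323) = -386846/14005 + (170/36937 - 34300/245451)*(1/347323) = -386846/14005 - 1225212430/9066223587*1/347323 = -386846/14005 - 1225212430/3148907974907601 = -1218142471620205898596/44100456188580952005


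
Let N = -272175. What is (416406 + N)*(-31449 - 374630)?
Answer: -58569180249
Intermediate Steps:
(416406 + N)*(-31449 - 374630) = (416406 - 272175)*(-31449 - 374630) = 144231*(-406079) = -58569180249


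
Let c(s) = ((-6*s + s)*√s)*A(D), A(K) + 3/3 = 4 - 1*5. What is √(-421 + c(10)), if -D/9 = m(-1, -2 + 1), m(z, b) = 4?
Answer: √(-421 + 100*√10) ≈ 10.236*I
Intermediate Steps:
D = -36 (D = -9*4 = -36)
A(K) = -2 (A(K) = -1 + (4 - 1*5) = -1 + (4 - 5) = -1 - 1 = -2)
c(s) = 10*s^(3/2) (c(s) = ((-6*s + s)*√s)*(-2) = ((-5*s)*√s)*(-2) = -5*s^(3/2)*(-2) = 10*s^(3/2))
√(-421 + c(10)) = √(-421 + 10*10^(3/2)) = √(-421 + 10*(10*√10)) = √(-421 + 100*√10)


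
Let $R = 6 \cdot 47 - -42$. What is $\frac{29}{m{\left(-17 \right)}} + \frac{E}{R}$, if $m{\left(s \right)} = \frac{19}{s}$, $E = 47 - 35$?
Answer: $- \frac{13292}{513} \approx -25.91$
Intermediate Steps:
$E = 12$ ($E = 47 - 35 = 12$)
$R = 324$ ($R = 282 + 42 = 324$)
$\frac{29}{m{\left(-17 \right)}} + \frac{E}{R} = \frac{29}{19 \frac{1}{-17}} + \frac{12}{324} = \frac{29}{19 \left(- \frac{1}{17}\right)} + 12 \cdot \frac{1}{324} = \frac{29}{- \frac{19}{17}} + \frac{1}{27} = 29 \left(- \frac{17}{19}\right) + \frac{1}{27} = - \frac{493}{19} + \frac{1}{27} = - \frac{13292}{513}$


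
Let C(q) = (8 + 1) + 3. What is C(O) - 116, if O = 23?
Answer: -104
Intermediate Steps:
C(q) = 12 (C(q) = 9 + 3 = 12)
C(O) - 116 = 12 - 116 = -104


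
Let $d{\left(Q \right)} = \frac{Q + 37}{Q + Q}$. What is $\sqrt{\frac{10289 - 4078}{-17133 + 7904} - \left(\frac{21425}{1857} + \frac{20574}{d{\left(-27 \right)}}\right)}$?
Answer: $\frac{\sqrt{815713912714919591010}}{85691265} \approx 333.3$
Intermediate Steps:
$d{\left(Q \right)} = \frac{37 + Q}{2 Q}$
$\sqrt{\frac{10289 - 4078}{-17133 + 7904} - \left(\frac{21425}{1857} + \frac{20574}{d{\left(-27 \right)}}\right)} = \sqrt{\frac{10289 - 4078}{-17133 + 7904} - \left(\frac{21425}{1857} + 20574 \left(- \frac{54}{37 - 27}\right)\right)} = \sqrt{\frac{6211}{-9229} - \left(\frac{21425}{1857} + \frac{20574}{\frac{1}{2} \left(- \frac{1}{27}\right) 10}\right)} = \sqrt{6211 \left(- \frac{1}{9229}\right) - \left(\frac{21425}{1857} + \frac{20574}{- \frac{5}{27}}\right)} = \sqrt{- \frac{6211}{9229} - - \frac{1031452661}{9285}} = \sqrt{- \frac{6211}{9229} + \left(- \frac{21425}{1857} + \frac{555498}{5}\right)} = \sqrt{- \frac{6211}{9229} + \frac{1031452661}{9285}} = \sqrt{\frac{9519218939234}{85691265}} = \frac{\sqrt{815713912714919591010}}{85691265}$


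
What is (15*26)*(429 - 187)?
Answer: 94380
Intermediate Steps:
(15*26)*(429 - 187) = 390*242 = 94380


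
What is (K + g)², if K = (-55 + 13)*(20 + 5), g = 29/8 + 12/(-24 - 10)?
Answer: 20264946025/18496 ≈ 1.0956e+6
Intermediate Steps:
g = 445/136 (g = 29*(⅛) + 12/(-34) = 29/8 + 12*(-1/34) = 29/8 - 6/17 = 445/136 ≈ 3.2721)
K = -1050 (K = -42*25 = -1050)
(K + g)² = (-1050 + 445/136)² = (-142355/136)² = 20264946025/18496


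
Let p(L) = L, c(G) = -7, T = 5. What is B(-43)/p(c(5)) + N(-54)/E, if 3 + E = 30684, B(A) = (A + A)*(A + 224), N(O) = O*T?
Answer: 7580612/3409 ≈ 2223.7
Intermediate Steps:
N(O) = 5*O (N(O) = O*5 = 5*O)
B(A) = 2*A*(224 + A) (B(A) = (2*A)*(224 + A) = 2*A*(224 + A))
E = 30681 (E = -3 + 30684 = 30681)
B(-43)/p(c(5)) + N(-54)/E = (2*(-43)*(224 - 43))/(-7) + (5*(-54))/30681 = (2*(-43)*181)*(-1/7) - 270*1/30681 = -15566*(-1/7) - 30/3409 = 15566/7 - 30/3409 = 7580612/3409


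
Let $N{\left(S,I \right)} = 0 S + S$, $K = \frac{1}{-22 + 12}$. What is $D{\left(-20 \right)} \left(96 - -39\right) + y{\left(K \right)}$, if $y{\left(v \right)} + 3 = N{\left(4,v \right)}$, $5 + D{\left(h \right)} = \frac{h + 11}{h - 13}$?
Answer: $- \frac{7009}{11} \approx -637.18$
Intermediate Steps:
$D{\left(h \right)} = -5 + \frac{11 + h}{-13 + h}$ ($D{\left(h \right)} = -5 + \frac{h + 11}{h - 13} = -5 + \frac{11 + h}{-13 + h}$)
$K = - \frac{1}{10}$ ($K = \frac{1}{-10} = - \frac{1}{10} \approx -0.1$)
$N{\left(S,I \right)} = S$ ($N{\left(S,I \right)} = 0 + S = S$)
$y{\left(v \right)} = 1$ ($y{\left(v \right)} = -3 + 4 = 1$)
$D{\left(-20 \right)} \left(96 - -39\right) + y{\left(K \right)} = \frac{4 \left(19 - -20\right)}{-13 - 20} \left(96 - -39\right) + 1 = \frac{4 \left(19 + 20\right)}{-33} \left(96 + 39\right) + 1 = 4 \left(- \frac{1}{33}\right) 39 \cdot 135 + 1 = \left(- \frac{52}{11}\right) 135 + 1 = - \frac{7020}{11} + 1 = - \frac{7009}{11}$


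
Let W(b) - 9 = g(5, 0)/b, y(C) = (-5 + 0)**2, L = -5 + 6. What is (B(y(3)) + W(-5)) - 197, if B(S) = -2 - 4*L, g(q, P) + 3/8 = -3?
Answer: -7733/40 ≈ -193.32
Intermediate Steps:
L = 1
g(q, P) = -27/8 (g(q, P) = -3/8 - 3 = -27/8)
y(C) = 25 (y(C) = (-5)**2 = 25)
B(S) = -6 (B(S) = -2 - 4*1 = -2 - 4 = -6)
W(b) = 9 - 27/(8*b)
(B(y(3)) + W(-5)) - 197 = (-6 + (9 - 27/8/(-5))) - 197 = (-6 + (9 - 27/8*(-1/5))) - 197 = (-6 + (9 + 27/40)) - 197 = (-6 + 387/40) - 197 = 147/40 - 197 = -7733/40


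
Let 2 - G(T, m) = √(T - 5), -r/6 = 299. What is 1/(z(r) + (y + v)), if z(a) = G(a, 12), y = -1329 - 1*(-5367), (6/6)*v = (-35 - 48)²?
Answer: 10929/119444840 + I*√1799/119444840 ≈ 9.1498e-5 + 3.551e-7*I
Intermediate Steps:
v = 6889 (v = (-35 - 48)² = (-83)² = 6889)
y = 4038 (y = -1329 + 5367 = 4038)
r = -1794 (r = -6*299 = -1794)
G(T, m) = 2 - √(-5 + T) (G(T, m) = 2 - √(T - 5) = 2 - √(-5 + T))
z(a) = 2 - √(-5 + a)
1/(z(r) + (y + v)) = 1/((2 - √(-5 - 1794)) + (4038 + 6889)) = 1/((2 - √(-1799)) + 10927) = 1/((2 - I*√1799) + 10927) = 1/(10929 - I*√1799)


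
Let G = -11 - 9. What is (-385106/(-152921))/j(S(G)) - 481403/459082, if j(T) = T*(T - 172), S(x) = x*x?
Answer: -129108840254479/123125750023200 ≈ -1.0486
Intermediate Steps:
G = -20
S(x) = x²
j(T) = T*(-172 + T)
(-385106/(-152921))/j(S(G)) - 481403/459082 = (-385106/(-152921))/(((-20)²*(-172 + (-20)²))) - 481403/459082 = (-385106*(-1/152921))/((400*(-172 + 400))) - 481403*1/459082 = 385106/(152921*((400*228))) - 37031/35314 = (385106/152921)/91200 - 37031/35314 = (385106/152921)*(1/91200) - 37031/35314 = 192553/6973197600 - 37031/35314 = -129108840254479/123125750023200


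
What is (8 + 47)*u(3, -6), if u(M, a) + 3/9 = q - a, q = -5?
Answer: 110/3 ≈ 36.667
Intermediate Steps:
u(M, a) = -16/3 - a (u(M, a) = -1/3 + (-5 - a) = -16/3 - a)
(8 + 47)*u(3, -6) = (8 + 47)*(-16/3 - 1*(-6)) = 55*(-16/3 + 6) = 55*(2/3) = 110/3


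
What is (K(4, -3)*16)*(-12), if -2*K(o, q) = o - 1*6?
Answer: -192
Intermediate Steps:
K(o, q) = 3 - o/2 (K(o, q) = -(o - 1*6)/2 = -(o - 6)/2 = -(-6 + o)/2 = 3 - o/2)
(K(4, -3)*16)*(-12) = ((3 - ½*4)*16)*(-12) = ((3 - 2)*16)*(-12) = (1*16)*(-12) = 16*(-12) = -192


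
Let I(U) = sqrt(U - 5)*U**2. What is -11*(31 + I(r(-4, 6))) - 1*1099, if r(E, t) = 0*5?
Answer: -1440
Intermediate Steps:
r(E, t) = 0
I(U) = U**2*sqrt(-5 + U) (I(U) = sqrt(-5 + U)*U**2 = U**2*sqrt(-5 + U))
-11*(31 + I(r(-4, 6))) - 1*1099 = -11*(31 + 0**2*sqrt(-5 + 0)) - 1*1099 = -11*(31 + 0*sqrt(-5)) - 1099 = -11*(31 + 0*(I*sqrt(5))) - 1099 = -11*(31 + 0) - 1099 = -11*31 - 1099 = -341 - 1099 = -1440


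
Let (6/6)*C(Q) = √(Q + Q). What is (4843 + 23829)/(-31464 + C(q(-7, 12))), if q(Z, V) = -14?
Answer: -225533952/247495831 - 14336*I*√7/247495831 ≈ -0.91126 - 0.00015325*I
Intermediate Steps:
C(Q) = √2*√Q (C(Q) = √(Q + Q) = √(2*Q) = √2*√Q)
(4843 + 23829)/(-31464 + C(q(-7, 12))) = (4843 + 23829)/(-31464 + √2*√(-14)) = 28672/(-31464 + √2*(I*√14)) = 28672/(-31464 + 2*I*√7)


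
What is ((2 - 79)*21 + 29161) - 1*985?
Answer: 26559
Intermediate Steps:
((2 - 79)*21 + 29161) - 1*985 = (-77*21 + 29161) - 985 = (-1617 + 29161) - 985 = 27544 - 985 = 26559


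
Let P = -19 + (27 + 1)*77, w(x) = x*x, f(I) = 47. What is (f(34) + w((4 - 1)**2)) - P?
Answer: -2009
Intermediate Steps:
w(x) = x**2
P = 2137 (P = -19 + 28*77 = -19 + 2156 = 2137)
(f(34) + w((4 - 1)**2)) - P = (47 + ((4 - 1)**2)**2) - 1*2137 = (47 + (3**2)**2) - 2137 = (47 + 9**2) - 2137 = (47 + 81) - 2137 = 128 - 2137 = -2009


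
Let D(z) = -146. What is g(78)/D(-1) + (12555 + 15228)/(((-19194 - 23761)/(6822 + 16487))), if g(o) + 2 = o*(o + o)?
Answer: -4321423036/285065 ≈ -15159.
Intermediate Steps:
g(o) = -2 + 2*o² (g(o) = -2 + o*(o + o) = -2 + o*(2*o) = -2 + 2*o²)
g(78)/D(-1) + (12555 + 15228)/(((-19194 - 23761)/(6822 + 16487))) = (-2 + 2*78²)/(-146) + (12555 + 15228)/(((-19194 - 23761)/(6822 + 16487))) = (-2 + 2*6084)*(-1/146) + 27783/((-42955/23309)) = (-2 + 12168)*(-1/146) + 27783/((-42955*1/23309)) = 12166*(-1/146) + 27783/(-3905/2119) = -6083/73 + 27783*(-2119/3905) = -6083/73 - 58872177/3905 = -4321423036/285065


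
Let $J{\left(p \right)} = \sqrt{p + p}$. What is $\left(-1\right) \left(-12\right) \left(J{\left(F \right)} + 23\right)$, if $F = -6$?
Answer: $276 + 24 i \sqrt{3} \approx 276.0 + 41.569 i$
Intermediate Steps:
$J{\left(p \right)} = \sqrt{2} \sqrt{p}$ ($J{\left(p \right)} = \sqrt{2 p} = \sqrt{2} \sqrt{p}$)
$\left(-1\right) \left(-12\right) \left(J{\left(F \right)} + 23\right) = \left(-1\right) \left(-12\right) \left(\sqrt{2} \sqrt{-6} + 23\right) = 12 \left(\sqrt{2} i \sqrt{6} + 23\right) = 12 \left(2 i \sqrt{3} + 23\right) = 12 \left(23 + 2 i \sqrt{3}\right) = 276 + 24 i \sqrt{3}$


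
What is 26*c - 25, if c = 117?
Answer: 3017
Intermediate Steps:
26*c - 25 = 26*117 - 25 = 3042 - 25 = 3017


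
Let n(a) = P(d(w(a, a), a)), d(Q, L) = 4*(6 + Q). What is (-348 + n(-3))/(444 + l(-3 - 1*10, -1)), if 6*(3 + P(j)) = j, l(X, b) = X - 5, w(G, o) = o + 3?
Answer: -347/426 ≈ -0.81455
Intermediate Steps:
w(G, o) = 3 + o
d(Q, L) = 24 + 4*Q
l(X, b) = -5 + X
P(j) = -3 + j/6
n(a) = 3 + 2*a/3 (n(a) = -3 + (24 + 4*(3 + a))/6 = -3 + (24 + (12 + 4*a))/6 = -3 + (36 + 4*a)/6 = -3 + (6 + 2*a/3) = 3 + 2*a/3)
(-348 + n(-3))/(444 + l(-3 - 1*10, -1)) = (-348 + (3 + (2/3)*(-3)))/(444 + (-5 + (-3 - 1*10))) = (-348 + (3 - 2))/(444 + (-5 + (-3 - 10))) = (-348 + 1)/(444 + (-5 - 13)) = -347/(444 - 18) = -347/426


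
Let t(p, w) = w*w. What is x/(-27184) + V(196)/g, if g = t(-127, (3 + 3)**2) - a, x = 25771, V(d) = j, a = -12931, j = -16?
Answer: -367078961/386746768 ≈ -0.94915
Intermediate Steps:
t(p, w) = w**2
V(d) = -16
g = 14227 (g = ((3 + 3)**2)**2 - 1*(-12931) = (6**2)**2 + 12931 = 36**2 + 12931 = 1296 + 12931 = 14227)
x/(-27184) + V(196)/g = 25771/(-27184) - 16/14227 = 25771*(-1/27184) - 16*1/14227 = -25771/27184 - 16/14227 = -367078961/386746768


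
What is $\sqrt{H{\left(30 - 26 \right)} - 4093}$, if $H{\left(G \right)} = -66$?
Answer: $i \sqrt{4159} \approx 64.49 i$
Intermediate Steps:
$\sqrt{H{\left(30 - 26 \right)} - 4093} = \sqrt{-66 - 4093} = \sqrt{-4159} = i \sqrt{4159}$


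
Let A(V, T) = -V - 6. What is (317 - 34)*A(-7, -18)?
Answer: 283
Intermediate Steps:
A(V, T) = -6 - V
(317 - 34)*A(-7, -18) = (317 - 34)*(-6 - 1*(-7)) = 283*(-6 + 7) = 283*1 = 283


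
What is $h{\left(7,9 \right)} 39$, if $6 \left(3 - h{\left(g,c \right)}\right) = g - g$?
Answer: $117$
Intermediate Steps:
$h{\left(g,c \right)} = 3$ ($h{\left(g,c \right)} = 3 - \frac{g - g}{6} = 3 - 0 = 3 + 0 = 3$)
$h{\left(7,9 \right)} 39 = 3 \cdot 39 = 117$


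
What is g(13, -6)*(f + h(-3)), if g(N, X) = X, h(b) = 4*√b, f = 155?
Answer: -930 - 24*I*√3 ≈ -930.0 - 41.569*I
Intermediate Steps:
g(13, -6)*(f + h(-3)) = -6*(155 + 4*√(-3)) = -6*(155 + 4*(I*√3)) = -6*(155 + 4*I*√3) = -930 - 24*I*√3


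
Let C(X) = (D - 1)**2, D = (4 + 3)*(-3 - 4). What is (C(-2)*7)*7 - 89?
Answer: 122411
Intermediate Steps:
D = -49 (D = 7*(-7) = -49)
C(X) = 2500 (C(X) = (-49 - 1)**2 = (-50)**2 = 2500)
(C(-2)*7)*7 - 89 = (2500*7)*7 - 89 = 17500*7 - 89 = 122500 - 89 = 122411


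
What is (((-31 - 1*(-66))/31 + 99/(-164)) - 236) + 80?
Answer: -790433/5084 ≈ -155.47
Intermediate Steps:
(((-31 - 1*(-66))/31 + 99/(-164)) - 236) + 80 = (((-31 + 66)*(1/31) + 99*(-1/164)) - 236) + 80 = ((35*(1/31) - 99/164) - 236) + 80 = ((35/31 - 99/164) - 236) + 80 = (2671/5084 - 236) + 80 = -1197153/5084 + 80 = -790433/5084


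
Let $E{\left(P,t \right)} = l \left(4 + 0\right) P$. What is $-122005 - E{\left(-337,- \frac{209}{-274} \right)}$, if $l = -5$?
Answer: $-128745$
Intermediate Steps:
$E{\left(P,t \right)} = - 20 P$ ($E{\left(P,t \right)} = - 5 \left(4 + 0\right) P = \left(-5\right) 4 P = - 20 P$)
$-122005 - E{\left(-337,- \frac{209}{-274} \right)} = -122005 - \left(-20\right) \left(-337\right) = -122005 - 6740 = -128745$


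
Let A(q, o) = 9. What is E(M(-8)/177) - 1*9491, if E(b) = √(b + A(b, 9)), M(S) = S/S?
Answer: -9491 + √282138/177 ≈ -9488.0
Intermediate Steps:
M(S) = 1
E(b) = √(9 + b) (E(b) = √(b + 9) = √(9 + b))
E(M(-8)/177) - 1*9491 = √(9 + 1/177) - 1*9491 = √(9 + 1*(1/177)) - 9491 = √(9 + 1/177) - 9491 = √(1594/177) - 9491 = √282138/177 - 9491 = -9491 + √282138/177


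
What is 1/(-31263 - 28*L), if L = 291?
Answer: -1/39411 ≈ -2.5374e-5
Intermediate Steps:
1/(-31263 - 28*L) = 1/(-31263 - 28*291) = 1/(-31263 - 8148) = 1/(-39411) = -1/39411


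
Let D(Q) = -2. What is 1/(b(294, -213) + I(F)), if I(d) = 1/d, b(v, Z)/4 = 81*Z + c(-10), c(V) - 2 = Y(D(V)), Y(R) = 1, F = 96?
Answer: -96/6623999 ≈ -1.4493e-5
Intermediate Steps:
c(V) = 3 (c(V) = 2 + 1 = 3)
b(v, Z) = 12 + 324*Z (b(v, Z) = 4*(81*Z + 3) = 4*(3 + 81*Z) = 12 + 324*Z)
1/(b(294, -213) + I(F)) = 1/((12 + 324*(-213)) + 1/96) = 1/((12 - 69012) + 1/96) = 1/(-69000 + 1/96) = 1/(-6623999/96) = -96/6623999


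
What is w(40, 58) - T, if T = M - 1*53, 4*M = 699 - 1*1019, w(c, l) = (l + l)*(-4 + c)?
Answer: 4309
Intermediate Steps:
w(c, l) = 2*l*(-4 + c) (w(c, l) = (2*l)*(-4 + c) = 2*l*(-4 + c))
M = -80 (M = (699 - 1*1019)/4 = (699 - 1019)/4 = (1/4)*(-320) = -80)
T = -133 (T = -80 - 1*53 = -80 - 53 = -133)
w(40, 58) - T = 2*58*(-4 + 40) - 1*(-133) = 2*58*36 + 133 = 4176 + 133 = 4309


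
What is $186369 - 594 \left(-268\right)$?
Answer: $345561$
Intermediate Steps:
$186369 - 594 \left(-268\right) = 186369 - -159192 = 186369 + 159192 = 345561$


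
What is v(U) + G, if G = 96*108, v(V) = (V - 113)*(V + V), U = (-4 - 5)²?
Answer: 5184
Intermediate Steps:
U = 81 (U = (-9)² = 81)
v(V) = 2*V*(-113 + V) (v(V) = (-113 + V)*(2*V) = 2*V*(-113 + V))
G = 10368
v(U) + G = 2*81*(-113 + 81) + 10368 = 2*81*(-32) + 10368 = -5184 + 10368 = 5184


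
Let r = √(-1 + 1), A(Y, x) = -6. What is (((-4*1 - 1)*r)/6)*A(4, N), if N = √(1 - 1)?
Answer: 0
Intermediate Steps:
N = 0 (N = √0 = 0)
r = 0 (r = √0 = 0)
(((-4*1 - 1)*r)/6)*A(4, N) = (((-4*1 - 1)*0)/6)*(-6) = (((-4 - 1)*0)*(⅙))*(-6) = (-5*0*(⅙))*(-6) = (0*(⅙))*(-6) = 0*(-6) = 0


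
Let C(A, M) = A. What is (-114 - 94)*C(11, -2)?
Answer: -2288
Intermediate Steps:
(-114 - 94)*C(11, -2) = (-114 - 94)*11 = -208*11 = -2288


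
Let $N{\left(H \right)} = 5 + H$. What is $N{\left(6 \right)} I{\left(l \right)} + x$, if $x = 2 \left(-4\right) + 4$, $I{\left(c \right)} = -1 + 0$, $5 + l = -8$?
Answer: $-15$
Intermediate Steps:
$l = -13$ ($l = -5 - 8 = -13$)
$I{\left(c \right)} = -1$
$x = -4$ ($x = -8 + 4 = -4$)
$N{\left(6 \right)} I{\left(l \right)} + x = \left(5 + 6\right) \left(-1\right) - 4 = 11 \left(-1\right) - 4 = -11 - 4 = -15$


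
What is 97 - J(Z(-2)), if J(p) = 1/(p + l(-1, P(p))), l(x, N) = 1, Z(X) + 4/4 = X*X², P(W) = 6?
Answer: 777/8 ≈ 97.125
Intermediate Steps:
Z(X) = -1 + X³ (Z(X) = -1 + X*X² = -1 + X³)
J(p) = 1/(1 + p) (J(p) = 1/(p + 1) = 1/(1 + p))
97 - J(Z(-2)) = 97 - 1/(1 + (-1 + (-2)³)) = 97 - 1/(1 + (-1 - 8)) = 97 - 1/(1 - 9) = 97 - 1/(-8) = 97 - 1*(-⅛) = 97 + ⅛ = 777/8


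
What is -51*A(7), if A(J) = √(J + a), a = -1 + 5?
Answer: -51*√11 ≈ -169.15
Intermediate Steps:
a = 4
A(J) = √(4 + J) (A(J) = √(J + 4) = √(4 + J))
-51*A(7) = -51*√(4 + 7) = -51*√11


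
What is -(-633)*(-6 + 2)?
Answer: -2532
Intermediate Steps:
-(-633)*(-6 + 2) = -(-633)*(-4) = -211*12 = -2532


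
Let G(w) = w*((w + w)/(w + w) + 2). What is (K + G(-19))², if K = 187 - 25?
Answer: 11025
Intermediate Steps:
K = 162
G(w) = 3*w (G(w) = w*((2*w)/((2*w)) + 2) = w*((2*w)*(1/(2*w)) + 2) = w*(1 + 2) = w*3 = 3*w)
(K + G(-19))² = (162 + 3*(-19))² = (162 - 57)² = 105² = 11025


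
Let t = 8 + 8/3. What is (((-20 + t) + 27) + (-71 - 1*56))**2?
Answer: 107584/9 ≈ 11954.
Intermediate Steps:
t = 32/3 (t = 8 + 8*(1/3) = 8 + 8/3 = 32/3 ≈ 10.667)
(((-20 + t) + 27) + (-71 - 1*56))**2 = (((-20 + 32/3) + 27) + (-71 - 1*56))**2 = ((-28/3 + 27) + (-71 - 56))**2 = (53/3 - 127)**2 = (-328/3)**2 = 107584/9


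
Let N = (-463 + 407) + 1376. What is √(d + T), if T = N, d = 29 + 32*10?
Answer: √1669 ≈ 40.853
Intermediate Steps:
d = 349 (d = 29 + 320 = 349)
N = 1320 (N = -56 + 1376 = 1320)
T = 1320
√(d + T) = √(349 + 1320) = √1669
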